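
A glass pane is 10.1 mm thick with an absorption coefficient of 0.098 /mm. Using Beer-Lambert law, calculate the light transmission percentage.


Beer-Lambert law: T = exp(-alpha * thickness)
  exponent = -0.098 * 10.1 = -0.9898
  T = exp(-0.9898) = 0.3717
  Percentage = 0.3717 * 100 = 37.17%

37.17%


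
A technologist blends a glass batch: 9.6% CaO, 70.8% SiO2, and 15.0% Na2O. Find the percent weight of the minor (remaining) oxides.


Sum the three major oxides:
  SiO2 + Na2O + CaO = 70.8 + 15.0 + 9.6 = 95.4%
Subtract from 100%:
  Others = 100 - 95.4 = 4.6%

4.6%


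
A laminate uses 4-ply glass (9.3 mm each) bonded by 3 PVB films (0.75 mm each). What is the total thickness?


Total thickness = glass contribution + PVB contribution
  Glass: 4 * 9.3 = 37.2 mm
  PVB: 3 * 0.75 = 2.25 mm
  Total = 37.2 + 2.25 = 39.45 mm

39.45 mm


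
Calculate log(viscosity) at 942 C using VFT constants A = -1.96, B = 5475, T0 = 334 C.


VFT equation: log(eta) = A + B / (T - T0)
  T - T0 = 942 - 334 = 608
  B / (T - T0) = 5475 / 608 = 9.005
  log(eta) = -1.96 + 9.005 = 7.045

7.045


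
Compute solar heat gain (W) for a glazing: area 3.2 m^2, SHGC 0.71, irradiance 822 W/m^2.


Solar heat gain: Q = Area * SHGC * Irradiance
  Q = 3.2 * 0.71 * 822 = 1867.6 W

1867.6 W


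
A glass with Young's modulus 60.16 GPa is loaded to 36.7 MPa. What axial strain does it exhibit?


Rearrange E = sigma / epsilon:
  epsilon = sigma / E
  E (MPa) = 60.16 * 1000 = 60160
  epsilon = 36.7 / 60160 = 0.00061

0.00061


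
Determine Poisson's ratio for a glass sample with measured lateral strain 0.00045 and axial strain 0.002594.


Poisson's ratio: nu = lateral strain / axial strain
  nu = 0.00045 / 0.002594 = 0.1735

0.1735


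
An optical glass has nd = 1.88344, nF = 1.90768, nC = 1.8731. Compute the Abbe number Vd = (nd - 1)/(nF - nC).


Abbe number formula: Vd = (nd - 1) / (nF - nC)
  nd - 1 = 1.88344 - 1 = 0.88344
  nF - nC = 1.90768 - 1.8731 = 0.03458
  Vd = 0.88344 / 0.03458 = 25.55

25.55


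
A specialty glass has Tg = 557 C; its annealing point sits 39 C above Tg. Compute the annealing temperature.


The annealing temperature is Tg plus the offset:
  T_anneal = 557 + 39 = 596 C

596 C


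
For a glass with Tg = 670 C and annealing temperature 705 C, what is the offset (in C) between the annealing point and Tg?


Offset = T_anneal - Tg:
  offset = 705 - 670 = 35 C

35 C


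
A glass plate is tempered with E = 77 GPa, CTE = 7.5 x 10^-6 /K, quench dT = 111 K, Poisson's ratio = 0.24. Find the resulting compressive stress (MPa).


Tempering stress: sigma = E * alpha * dT / (1 - nu)
  E (MPa) = 77 * 1000 = 77000
  Numerator = 77000 * (7.5 x 10^-6) * 111 = 64.1025
  Denominator = 1 - 0.24 = 0.76
  sigma = 64.1025 / 0.76 = 84.3 MPa

84.3 MPa


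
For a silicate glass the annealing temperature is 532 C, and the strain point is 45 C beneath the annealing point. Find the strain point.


Strain point = annealing point - difference:
  T_strain = 532 - 45 = 487 C

487 C


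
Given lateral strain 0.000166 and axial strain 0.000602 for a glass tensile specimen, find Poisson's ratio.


Poisson's ratio: nu = lateral strain / axial strain
  nu = 0.000166 / 0.000602 = 0.2757

0.2757


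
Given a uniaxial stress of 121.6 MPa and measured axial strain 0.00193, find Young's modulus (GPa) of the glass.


Young's modulus: E = stress / strain
  E = 121.6 MPa / 0.00193 = 63005.18 MPa
Convert to GPa: 63005.18 / 1000 = 63.01 GPa

63.01 GPa


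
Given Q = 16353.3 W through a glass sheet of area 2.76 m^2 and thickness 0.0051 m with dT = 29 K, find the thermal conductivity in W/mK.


Fourier's law rearranged: k = Q * t / (A * dT)
  Numerator = 16353.3 * 0.0051 = 83.40183
  Denominator = 2.76 * 29 = 80.04
  k = 83.40183 / 80.04 = 1.042 W/mK

1.042 W/mK


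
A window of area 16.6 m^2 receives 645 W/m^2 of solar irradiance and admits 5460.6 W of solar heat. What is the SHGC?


Rearrange Q = Area * SHGC * Irradiance:
  SHGC = Q / (Area * Irradiance)
  SHGC = 5460.6 / (16.6 * 645) = 0.51

0.51


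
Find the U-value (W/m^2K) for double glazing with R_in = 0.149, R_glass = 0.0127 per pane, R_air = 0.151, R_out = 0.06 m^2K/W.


Total thermal resistance (series):
  R_total = R_in + R_glass + R_air + R_glass + R_out
  R_total = 0.149 + 0.0127 + 0.151 + 0.0127 + 0.06 = 0.3854 m^2K/W
U-value = 1 / R_total = 1 / 0.3854 = 2.595 W/m^2K

2.595 W/m^2K


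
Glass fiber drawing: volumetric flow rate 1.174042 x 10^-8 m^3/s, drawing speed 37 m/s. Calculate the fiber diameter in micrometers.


Cross-sectional area from continuity:
  A = Q / v = 1.174042 x 10^-8 / 37 = 3.173086 x 10^-10 m^2
Diameter from circular cross-section:
  d = sqrt(4A / pi) * 10^6 (m -> um)
  d = sqrt(4 * 3.173086 x 10^-10 / pi) * 10^6 = 20.1 um

20.1 um


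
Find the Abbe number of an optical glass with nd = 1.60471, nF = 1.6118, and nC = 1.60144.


Abbe number formula: Vd = (nd - 1) / (nF - nC)
  nd - 1 = 1.60471 - 1 = 0.60471
  nF - nC = 1.6118 - 1.60144 = 0.01036
  Vd = 0.60471 / 0.01036 = 58.37

58.37


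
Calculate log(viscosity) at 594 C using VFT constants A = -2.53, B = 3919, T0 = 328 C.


VFT equation: log(eta) = A + B / (T - T0)
  T - T0 = 594 - 328 = 266
  B / (T - T0) = 3919 / 266 = 14.733
  log(eta) = -2.53 + 14.733 = 12.203

12.203


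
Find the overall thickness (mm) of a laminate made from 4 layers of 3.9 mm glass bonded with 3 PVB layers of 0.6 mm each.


Total thickness = glass contribution + PVB contribution
  Glass: 4 * 3.9 = 15.6 mm
  PVB: 3 * 0.6 = 1.8 mm
  Total = 15.6 + 1.8 = 17.4 mm

17.4 mm


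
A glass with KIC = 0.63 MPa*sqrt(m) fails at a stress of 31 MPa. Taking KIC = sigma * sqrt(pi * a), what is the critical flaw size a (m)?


Rearrange KIC = sigma * sqrt(pi * a):
  sqrt(pi * a) = KIC / sigma
  sqrt(pi * a) = 0.63 / 31 = 0.020323
  a = (KIC / sigma)^2 / pi
  a = 0.020323^2 / pi = 0.0001315 m

0.0001315 m


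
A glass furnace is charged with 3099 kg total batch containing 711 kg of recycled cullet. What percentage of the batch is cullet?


Cullet ratio = (cullet mass / total batch mass) * 100
  Ratio = 711 / 3099 * 100 = 22.94%

22.94%


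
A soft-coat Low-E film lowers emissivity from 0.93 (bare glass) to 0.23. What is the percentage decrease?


Percentage reduction = (1 - coated/uncoated) * 100
  Ratio = 0.23 / 0.93 = 0.2473
  Reduction = (1 - 0.2473) * 100 = 75.3%

75.3%


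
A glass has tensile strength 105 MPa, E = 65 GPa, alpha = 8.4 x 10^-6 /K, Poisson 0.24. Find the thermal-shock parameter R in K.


Thermal shock resistance: R = sigma * (1 - nu) / (E * alpha)
  Numerator = 105 * (1 - 0.24) = 79.8
  Denominator = 65 * 1000 * (8.4 x 10^-6) = 0.546
  R = 79.8 / 0.546 = 146.2 K

146.2 K


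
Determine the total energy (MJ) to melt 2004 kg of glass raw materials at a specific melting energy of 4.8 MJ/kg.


Total energy = mass * specific energy
  E = 2004 * 4.8 = 9619.2 MJ

9619.2 MJ


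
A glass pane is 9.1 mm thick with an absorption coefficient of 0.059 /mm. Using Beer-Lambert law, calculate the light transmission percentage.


Beer-Lambert law: T = exp(-alpha * thickness)
  exponent = -0.059 * 9.1 = -0.5369
  T = exp(-0.5369) = 0.5846
  Percentage = 0.5846 * 100 = 58.46%

58.46%


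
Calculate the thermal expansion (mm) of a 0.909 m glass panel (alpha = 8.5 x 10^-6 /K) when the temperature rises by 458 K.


Thermal expansion formula: dL = alpha * L0 * dT
  dL = (8.5 x 10^-6) * 0.909 * 458 = 0.00353874 m
Convert to mm: 0.00353874 * 1000 = 3.5387 mm

3.5387 mm


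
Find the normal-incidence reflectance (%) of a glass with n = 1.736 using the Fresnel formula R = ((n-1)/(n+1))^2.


Fresnel reflectance at normal incidence:
  R = ((n - 1)/(n + 1))^2
  (n - 1)/(n + 1) = (1.736 - 1)/(1.736 + 1) = 0.269006
  R = 0.269006^2 = 0.0723642
  R(%) = 0.0723642 * 100 = 7.236%

7.236%


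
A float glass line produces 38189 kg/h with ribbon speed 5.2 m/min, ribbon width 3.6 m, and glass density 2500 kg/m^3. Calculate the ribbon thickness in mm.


Ribbon cross-section from mass balance:
  Volume rate = throughput / density = 38189 / 2500 = 15.2756 m^3/h
  thickness = volume rate / (speed * 60 * width), i.e.
  thickness = throughput / (60 * speed * width * density) * 1000
  thickness = 38189 / (60 * 5.2 * 3.6 * 2500) * 1000 = 13.6 mm

13.6 mm


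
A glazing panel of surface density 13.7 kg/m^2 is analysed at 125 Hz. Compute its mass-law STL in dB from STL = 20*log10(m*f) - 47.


Mass law: STL = 20 * log10(m * f) - 47
  m * f = 13.7 * 125 = 1712.5
  log10(1712.5) = 3.23363
  STL = 20 * 3.23363 - 47 = 64.6726 - 47 = 17.7 dB

17.7 dB


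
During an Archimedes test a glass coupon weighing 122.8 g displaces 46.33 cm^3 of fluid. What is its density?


Use the definition of density:
  rho = mass / volume
  rho = 122.8 / 46.33 = 2.651 g/cm^3

2.651 g/cm^3


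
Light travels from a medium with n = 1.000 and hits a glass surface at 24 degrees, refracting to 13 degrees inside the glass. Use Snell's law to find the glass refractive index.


Apply Snell's law: n1 * sin(theta1) = n2 * sin(theta2)
  n2 = n1 * sin(theta1) / sin(theta2)
  sin(24) = 0.406737
  sin(13) = 0.224951
  n2 = 1.000 * 0.406737 / 0.224951 = 1.8081

1.8081


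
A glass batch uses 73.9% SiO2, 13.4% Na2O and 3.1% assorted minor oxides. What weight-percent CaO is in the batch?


Pieces sum to 100%:
  CaO = 100 - (SiO2 + Na2O + others)
  CaO = 100 - (73.9 + 13.4 + 3.1) = 9.6%

9.6%


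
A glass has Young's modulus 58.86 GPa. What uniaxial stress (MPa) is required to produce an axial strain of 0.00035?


Rearrange E = sigma / epsilon:
  sigma = E * epsilon
  E (MPa) = 58.86 * 1000 = 58860
  sigma = 58860 * 0.00035 = 20.6 MPa

20.6 MPa


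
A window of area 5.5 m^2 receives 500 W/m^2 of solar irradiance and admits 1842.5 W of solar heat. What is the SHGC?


Rearrange Q = Area * SHGC * Irradiance:
  SHGC = Q / (Area * Irradiance)
  SHGC = 1842.5 / (5.5 * 500) = 0.67

0.67


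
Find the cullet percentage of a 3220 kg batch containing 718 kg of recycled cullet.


Cullet ratio = (cullet mass / total batch mass) * 100
  Ratio = 718 / 3220 * 100 = 22.3%

22.3%


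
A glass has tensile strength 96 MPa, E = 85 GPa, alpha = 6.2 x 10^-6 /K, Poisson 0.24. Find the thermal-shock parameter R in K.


Thermal shock resistance: R = sigma * (1 - nu) / (E * alpha)
  Numerator = 96 * (1 - 0.24) = 72.96
  Denominator = 85 * 1000 * (6.2 x 10^-6) = 0.527
  R = 72.96 / 0.527 = 138.4 K

138.4 K


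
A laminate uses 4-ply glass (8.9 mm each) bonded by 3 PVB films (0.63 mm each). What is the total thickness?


Total thickness = glass contribution + PVB contribution
  Glass: 4 * 8.9 = 35.6 mm
  PVB: 3 * 0.63 = 1.89 mm
  Total = 35.6 + 1.89 = 37.49 mm

37.49 mm


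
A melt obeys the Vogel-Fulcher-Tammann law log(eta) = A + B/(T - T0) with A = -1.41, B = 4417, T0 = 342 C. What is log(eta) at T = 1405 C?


VFT equation: log(eta) = A + B / (T - T0)
  T - T0 = 1405 - 342 = 1063
  B / (T - T0) = 4417 / 1063 = 4.155
  log(eta) = -1.41 + 4.155 = 2.745

2.745


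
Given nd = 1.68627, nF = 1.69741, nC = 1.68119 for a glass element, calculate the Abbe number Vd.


Abbe number formula: Vd = (nd - 1) / (nF - nC)
  nd - 1 = 1.68627 - 1 = 0.68627
  nF - nC = 1.69741 - 1.68119 = 0.01622
  Vd = 0.68627 / 0.01622 = 42.31

42.31


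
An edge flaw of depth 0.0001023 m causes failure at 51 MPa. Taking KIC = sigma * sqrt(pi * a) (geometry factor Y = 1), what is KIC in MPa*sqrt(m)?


Fracture toughness: KIC = sigma * sqrt(pi * a)
  pi * a = pi * 0.0001023 = 0.000321385
  sqrt(pi * a) = 0.017927
  KIC = 51 * 0.017927 = 0.914 MPa*sqrt(m)

0.914 MPa*sqrt(m)


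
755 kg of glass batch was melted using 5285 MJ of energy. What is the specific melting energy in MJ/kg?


Rearrange E = m * s for s:
  s = E / m
  s = 5285 / 755 = 7.0 MJ/kg

7.0 MJ/kg


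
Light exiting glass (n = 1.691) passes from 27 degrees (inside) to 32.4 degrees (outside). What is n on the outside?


Apply Snell's law: n1 * sin(theta1) = n2 * sin(theta2)
  n2 = n1 * sin(theta1) / sin(theta2)
  sin(27) = 0.45399
  sin(32.4) = 0.535827
  n2 = 1.691 * 0.45399 / 0.535827 = 1.4327

1.4327


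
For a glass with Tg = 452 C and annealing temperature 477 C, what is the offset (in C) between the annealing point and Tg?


Offset = T_anneal - Tg:
  offset = 477 - 452 = 25 C

25 C


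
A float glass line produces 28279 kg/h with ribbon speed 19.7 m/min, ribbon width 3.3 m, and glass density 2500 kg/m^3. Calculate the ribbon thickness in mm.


Ribbon cross-section from mass balance:
  Volume rate = throughput / density = 28279 / 2500 = 11.3116 m^3/h
  thickness = volume rate / (speed * 60 * width), i.e.
  thickness = throughput / (60 * speed * width * density) * 1000
  thickness = 28279 / (60 * 19.7 * 3.3 * 2500) * 1000 = 2.9 mm

2.9 mm


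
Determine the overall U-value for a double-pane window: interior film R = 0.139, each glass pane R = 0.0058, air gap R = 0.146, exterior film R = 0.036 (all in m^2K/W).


Total thermal resistance (series):
  R_total = R_in + R_glass + R_air + R_glass + R_out
  R_total = 0.139 + 0.0058 + 0.146 + 0.0058 + 0.036 = 0.3326 m^2K/W
U-value = 1 / R_total = 1 / 0.3326 = 3.007 W/m^2K

3.007 W/m^2K


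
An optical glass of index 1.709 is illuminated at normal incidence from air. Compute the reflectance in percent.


Fresnel reflectance at normal incidence:
  R = ((n - 1)/(n + 1))^2
  (n - 1)/(n + 1) = (1.709 - 1)/(1.709 + 1) = 0.26172
  R = 0.26172^2 = 0.0684974
  R(%) = 0.0684974 * 100 = 6.85%

6.85%


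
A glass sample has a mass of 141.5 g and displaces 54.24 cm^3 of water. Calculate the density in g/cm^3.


Use the definition of density:
  rho = mass / volume
  rho = 141.5 / 54.24 = 2.609 g/cm^3

2.609 g/cm^3


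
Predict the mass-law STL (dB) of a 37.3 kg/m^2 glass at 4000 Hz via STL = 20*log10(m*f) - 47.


Mass law: STL = 20 * log10(m * f) - 47
  m * f = 37.3 * 4000 = 149200
  log10(149200) = 5.17377
  STL = 20 * 5.17377 - 47 = 103.4754 - 47 = 56.5 dB

56.5 dB


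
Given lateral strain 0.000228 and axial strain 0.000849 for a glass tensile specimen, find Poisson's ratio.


Poisson's ratio: nu = lateral strain / axial strain
  nu = 0.000228 / 0.000849 = 0.2686

0.2686


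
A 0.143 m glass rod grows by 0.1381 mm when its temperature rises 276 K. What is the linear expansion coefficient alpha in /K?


Rearrange dL = alpha * L0 * dT for alpha:
  alpha = dL / (L0 * dT)
  alpha = (0.1381 / 1000) / (0.143 * 276) = 0.000003499 /K = 3.499 x 10^-6 /K

3.499 x 10^-6 /K


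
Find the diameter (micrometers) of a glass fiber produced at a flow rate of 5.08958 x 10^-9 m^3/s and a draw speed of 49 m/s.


Cross-sectional area from continuity:
  A = Q / v = 5.08958 x 10^-9 / 49 = 1.03869 x 10^-10 m^2
Diameter from circular cross-section:
  d = sqrt(4A / pi) * 10^6 (m -> um)
  d = sqrt(4 * 1.03869 x 10^-10 / pi) * 10^6 = 11.5 um

11.5 um


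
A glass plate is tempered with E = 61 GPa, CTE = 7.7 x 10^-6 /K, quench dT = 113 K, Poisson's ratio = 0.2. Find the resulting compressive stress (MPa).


Tempering stress: sigma = E * alpha * dT / (1 - nu)
  E (MPa) = 61 * 1000 = 61000
  Numerator = 61000 * (7.7 x 10^-6) * 113 = 53.0761
  Denominator = 1 - 0.2 = 0.8
  sigma = 53.0761 / 0.8 = 66.3 MPa

66.3 MPa


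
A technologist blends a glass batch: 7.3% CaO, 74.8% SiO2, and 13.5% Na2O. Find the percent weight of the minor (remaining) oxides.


Sum the three major oxides:
  SiO2 + Na2O + CaO = 74.8 + 13.5 + 7.3 = 95.6%
Subtract from 100%:
  Others = 100 - 95.6 = 4.4%

4.4%


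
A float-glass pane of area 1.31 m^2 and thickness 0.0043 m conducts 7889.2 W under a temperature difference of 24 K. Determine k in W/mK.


Fourier's law rearranged: k = Q * t / (A * dT)
  Numerator = 7889.2 * 0.0043 = 33.92356
  Denominator = 1.31 * 24 = 31.44
  k = 33.92356 / 31.44 = 1.079 W/mK

1.079 W/mK


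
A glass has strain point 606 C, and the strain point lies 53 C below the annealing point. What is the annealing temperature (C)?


T_anneal = T_strain + gap:
  T_anneal = 606 + 53 = 659 C

659 C


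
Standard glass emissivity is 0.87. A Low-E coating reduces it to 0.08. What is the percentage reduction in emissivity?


Percentage reduction = (1 - coated/uncoated) * 100
  Ratio = 0.08 / 0.87 = 0.092
  Reduction = (1 - 0.092) * 100 = 90.8%

90.8%


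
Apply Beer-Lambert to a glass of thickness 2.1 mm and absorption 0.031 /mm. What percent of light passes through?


Beer-Lambert law: T = exp(-alpha * thickness)
  exponent = -0.031 * 2.1 = -0.0651
  T = exp(-0.0651) = 0.937
  Percentage = 0.937 * 100 = 93.7%

93.7%


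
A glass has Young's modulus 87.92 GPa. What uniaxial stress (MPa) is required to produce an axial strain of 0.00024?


Rearrange E = sigma / epsilon:
  sigma = E * epsilon
  E (MPa) = 87.92 * 1000 = 87920
  sigma = 87920 * 0.00024 = 21.1 MPa

21.1 MPa


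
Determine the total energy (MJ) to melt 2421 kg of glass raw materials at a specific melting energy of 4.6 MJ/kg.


Total energy = mass * specific energy
  E = 2421 * 4.6 = 11136.6 MJ

11136.6 MJ


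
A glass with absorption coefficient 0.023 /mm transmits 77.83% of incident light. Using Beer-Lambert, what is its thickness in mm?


Rearrange T = exp(-alpha * thickness):
  thickness = -ln(T) / alpha
  T = 77.83/100 = 0.7783
  ln(T) = -0.25064
  -ln(T) = 0.25064
  thickness = 0.25064 / 0.023 = 10.9 mm

10.9 mm


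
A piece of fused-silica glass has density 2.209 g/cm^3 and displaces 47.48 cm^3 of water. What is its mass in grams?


Rearrange rho = m / V:
  m = rho * V
  m = 2.209 * 47.48 = 104.883 g

104.883 g


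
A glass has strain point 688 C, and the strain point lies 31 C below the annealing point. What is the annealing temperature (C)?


T_anneal = T_strain + gap:
  T_anneal = 688 + 31 = 719 C

719 C


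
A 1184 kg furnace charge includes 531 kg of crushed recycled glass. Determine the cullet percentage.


Cullet ratio = (cullet mass / total batch mass) * 100
  Ratio = 531 / 1184 * 100 = 44.85%

44.85%


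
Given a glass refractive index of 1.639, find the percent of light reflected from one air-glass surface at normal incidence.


Fresnel reflectance at normal incidence:
  R = ((n - 1)/(n + 1))^2
  (n - 1)/(n + 1) = (1.639 - 1)/(1.639 + 1) = 0.242137
  R = 0.242137^2 = 0.0586303
  R(%) = 0.0586303 * 100 = 5.863%

5.863%


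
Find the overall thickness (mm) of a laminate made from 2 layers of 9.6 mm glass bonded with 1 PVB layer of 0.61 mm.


Total thickness = glass contribution + PVB contribution
  Glass: 2 * 9.6 = 19.2 mm
  PVB: 1 * 0.61 = 0.61 mm
  Total = 19.2 + 0.61 = 19.81 mm

19.81 mm


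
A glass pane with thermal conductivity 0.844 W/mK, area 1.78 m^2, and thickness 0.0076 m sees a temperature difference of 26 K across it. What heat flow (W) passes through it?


Fourier's law: Q = k * A * dT / t
  Q = 0.844 * 1.78 * 26 / 0.0076
  Q = 39.06032 / 0.0076 = 5139.5 W

5139.5 W


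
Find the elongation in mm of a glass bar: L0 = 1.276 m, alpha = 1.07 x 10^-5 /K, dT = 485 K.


Thermal expansion formula: dL = alpha * L0 * dT
  dL = (1.07 x 10^-5) * 1.276 * 485 = 0.0066218 m
Convert to mm: 0.0066218 * 1000 = 6.6218 mm

6.6218 mm


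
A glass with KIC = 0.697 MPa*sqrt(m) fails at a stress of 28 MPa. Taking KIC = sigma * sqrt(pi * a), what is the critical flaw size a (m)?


Rearrange KIC = sigma * sqrt(pi * a):
  sqrt(pi * a) = KIC / sigma
  sqrt(pi * a) = 0.697 / 28 = 0.024893
  a = (KIC / sigma)^2 / pi
  a = 0.024893^2 / pi = 0.0001972 m

0.0001972 m


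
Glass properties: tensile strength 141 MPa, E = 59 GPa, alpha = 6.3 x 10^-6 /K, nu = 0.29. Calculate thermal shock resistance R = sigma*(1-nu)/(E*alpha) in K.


Thermal shock resistance: R = sigma * (1 - nu) / (E * alpha)
  Numerator = 141 * (1 - 0.29) = 100.11
  Denominator = 59 * 1000 * (6.3 x 10^-6) = 0.3717
  R = 100.11 / 0.3717 = 269.3 K

269.3 K


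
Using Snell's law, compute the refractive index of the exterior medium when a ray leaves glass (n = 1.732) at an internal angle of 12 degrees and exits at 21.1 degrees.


Apply Snell's law: n1 * sin(theta1) = n2 * sin(theta2)
  n2 = n1 * sin(theta1) / sin(theta2)
  sin(12) = 0.207912
  sin(21.1) = 0.359997
  n2 = 1.732 * 0.207912 / 0.359997 = 1.0003

1.0003


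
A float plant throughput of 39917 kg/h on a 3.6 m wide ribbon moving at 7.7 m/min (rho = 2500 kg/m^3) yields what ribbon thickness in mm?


Ribbon cross-section from mass balance:
  Volume rate = throughput / density = 39917 / 2500 = 15.9668 m^3/h
  thickness = volume rate / (speed * 60 * width), i.e.
  thickness = throughput / (60 * speed * width * density) * 1000
  thickness = 39917 / (60 * 7.7 * 3.6 * 2500) * 1000 = 9.6 mm

9.6 mm


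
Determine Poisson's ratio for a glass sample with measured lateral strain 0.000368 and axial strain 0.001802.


Poisson's ratio: nu = lateral strain / axial strain
  nu = 0.000368 / 0.001802 = 0.2042

0.2042


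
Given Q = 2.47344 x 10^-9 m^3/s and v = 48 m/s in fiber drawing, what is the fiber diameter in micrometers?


Cross-sectional area from continuity:
  A = Q / v = 2.47344 x 10^-9 / 48 = 5.153 x 10^-11 m^2
Diameter from circular cross-section:
  d = sqrt(4A / pi) * 10^6 (m -> um)
  d = sqrt(4 * 5.153 x 10^-11 / pi) * 10^6 = 8.1 um

8.1 um


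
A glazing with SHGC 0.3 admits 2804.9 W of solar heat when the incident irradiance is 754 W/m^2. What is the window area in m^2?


Rearrange Q = Area * SHGC * Irradiance:
  Area = Q / (SHGC * Irradiance)
  Area = 2804.9 / (0.3 * 754) = 12.4 m^2

12.4 m^2


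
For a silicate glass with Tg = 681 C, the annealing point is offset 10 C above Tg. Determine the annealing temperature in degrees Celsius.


The annealing temperature is Tg plus the offset:
  T_anneal = 681 + 10 = 691 C

691 C


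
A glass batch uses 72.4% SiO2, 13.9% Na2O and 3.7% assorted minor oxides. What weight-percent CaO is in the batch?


Pieces sum to 100%:
  CaO = 100 - (SiO2 + Na2O + others)
  CaO = 100 - (72.4 + 13.9 + 3.7) = 10.0%

10.0%


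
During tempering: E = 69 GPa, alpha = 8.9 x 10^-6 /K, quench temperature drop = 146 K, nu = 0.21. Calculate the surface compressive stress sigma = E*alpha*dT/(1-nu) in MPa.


Tempering stress: sigma = E * alpha * dT / (1 - nu)
  E (MPa) = 69 * 1000 = 69000
  Numerator = 69000 * (8.9 x 10^-6) * 146 = 89.6586
  Denominator = 1 - 0.21 = 0.79
  sigma = 89.6586 / 0.79 = 113.5 MPa

113.5 MPa


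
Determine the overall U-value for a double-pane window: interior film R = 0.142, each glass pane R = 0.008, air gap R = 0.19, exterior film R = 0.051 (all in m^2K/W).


Total thermal resistance (series):
  R_total = R_in + R_glass + R_air + R_glass + R_out
  R_total = 0.142 + 0.008 + 0.19 + 0.008 + 0.051 = 0.399 m^2K/W
U-value = 1 / R_total = 1 / 0.399 = 2.506 W/m^2K

2.506 W/m^2K


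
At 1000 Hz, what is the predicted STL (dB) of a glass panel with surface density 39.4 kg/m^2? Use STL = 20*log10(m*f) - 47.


Mass law: STL = 20 * log10(m * f) - 47
  m * f = 39.4 * 1000 = 39400
  log10(39400) = 4.5955
  STL = 20 * 4.5955 - 47 = 91.91 - 47 = 44.9 dB

44.9 dB


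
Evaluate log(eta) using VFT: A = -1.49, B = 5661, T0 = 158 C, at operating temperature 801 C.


VFT equation: log(eta) = A + B / (T - T0)
  T - T0 = 801 - 158 = 643
  B / (T - T0) = 5661 / 643 = 8.804
  log(eta) = -1.49 + 8.804 = 7.314

7.314


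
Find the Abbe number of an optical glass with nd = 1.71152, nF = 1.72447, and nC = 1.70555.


Abbe number formula: Vd = (nd - 1) / (nF - nC)
  nd - 1 = 1.71152 - 1 = 0.71152
  nF - nC = 1.72447 - 1.70555 = 0.01892
  Vd = 0.71152 / 0.01892 = 37.61

37.61


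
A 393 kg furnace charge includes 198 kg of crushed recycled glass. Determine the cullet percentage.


Cullet ratio = (cullet mass / total batch mass) * 100
  Ratio = 198 / 393 * 100 = 50.38%

50.38%


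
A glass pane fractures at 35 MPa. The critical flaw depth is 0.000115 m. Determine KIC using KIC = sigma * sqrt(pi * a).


Fracture toughness: KIC = sigma * sqrt(pi * a)
  pi * a = pi * 0.000115 = 0.000361283
  sqrt(pi * a) = 0.019007
  KIC = 35 * 0.019007 = 0.665 MPa*sqrt(m)

0.665 MPa*sqrt(m)


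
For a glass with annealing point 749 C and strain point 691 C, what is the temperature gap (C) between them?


Gap = T_anneal - T_strain:
  gap = 749 - 691 = 58 C

58 C


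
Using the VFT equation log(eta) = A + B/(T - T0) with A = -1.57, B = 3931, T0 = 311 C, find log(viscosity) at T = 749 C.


VFT equation: log(eta) = A + B / (T - T0)
  T - T0 = 749 - 311 = 438
  B / (T - T0) = 3931 / 438 = 8.975
  log(eta) = -1.57 + 8.975 = 7.405

7.405


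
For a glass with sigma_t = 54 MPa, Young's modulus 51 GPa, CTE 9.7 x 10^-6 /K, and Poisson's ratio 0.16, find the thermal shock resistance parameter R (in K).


Thermal shock resistance: R = sigma * (1 - nu) / (E * alpha)
  Numerator = 54 * (1 - 0.16) = 45.36
  Denominator = 51 * 1000 * (9.7 x 10^-6) = 0.4947
  R = 45.36 / 0.4947 = 91.7 K

91.7 K


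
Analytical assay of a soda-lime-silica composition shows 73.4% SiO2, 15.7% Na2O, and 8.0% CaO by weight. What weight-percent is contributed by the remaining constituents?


Sum the three major oxides:
  SiO2 + Na2O + CaO = 73.4 + 15.7 + 8.0 = 97.1%
Subtract from 100%:
  Others = 100 - 97.1 = 2.9%

2.9%


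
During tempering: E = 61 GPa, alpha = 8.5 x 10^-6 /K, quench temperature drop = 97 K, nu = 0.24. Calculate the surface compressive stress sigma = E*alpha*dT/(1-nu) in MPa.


Tempering stress: sigma = E * alpha * dT / (1 - nu)
  E (MPa) = 61 * 1000 = 61000
  Numerator = 61000 * (8.5 x 10^-6) * 97 = 50.2945
  Denominator = 1 - 0.24 = 0.76
  sigma = 50.2945 / 0.76 = 66.2 MPa

66.2 MPa


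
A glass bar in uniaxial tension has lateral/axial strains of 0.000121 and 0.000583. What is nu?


Poisson's ratio: nu = lateral strain / axial strain
  nu = 0.000121 / 0.000583 = 0.2075

0.2075


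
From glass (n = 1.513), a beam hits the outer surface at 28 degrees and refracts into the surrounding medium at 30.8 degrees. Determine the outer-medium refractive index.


Apply Snell's law: n1 * sin(theta1) = n2 * sin(theta2)
  n2 = n1 * sin(theta1) / sin(theta2)
  sin(28) = 0.469472
  sin(30.8) = 0.512043
  n2 = 1.513 * 0.469472 / 0.512043 = 1.3872

1.3872


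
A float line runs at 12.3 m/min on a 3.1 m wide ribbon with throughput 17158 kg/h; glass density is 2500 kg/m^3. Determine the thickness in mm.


Ribbon cross-section from mass balance:
  Volume rate = throughput / density = 17158 / 2500 = 6.8632 m^3/h
  thickness = volume rate / (speed * 60 * width), i.e.
  thickness = throughput / (60 * speed * width * density) * 1000
  thickness = 17158 / (60 * 12.3 * 3.1 * 2500) * 1000 = 3.0 mm

3.0 mm


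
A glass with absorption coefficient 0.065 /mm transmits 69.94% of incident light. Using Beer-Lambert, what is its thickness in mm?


Rearrange T = exp(-alpha * thickness):
  thickness = -ln(T) / alpha
  T = 69.94/100 = 0.6994
  ln(T) = -0.35753
  -ln(T) = 0.35753
  thickness = 0.35753 / 0.065 = 5.5 mm

5.5 mm


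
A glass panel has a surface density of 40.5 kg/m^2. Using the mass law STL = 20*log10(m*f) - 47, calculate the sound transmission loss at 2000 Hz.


Mass law: STL = 20 * log10(m * f) - 47
  m * f = 40.5 * 2000 = 81000
  log10(81000) = 4.90849
  STL = 20 * 4.90849 - 47 = 98.1698 - 47 = 51.2 dB

51.2 dB


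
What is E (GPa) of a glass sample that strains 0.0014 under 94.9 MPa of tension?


Young's modulus: E = stress / strain
  E = 94.9 MPa / 0.0014 = 67785.71 MPa
Convert to GPa: 67785.71 / 1000 = 67.79 GPa

67.79 GPa


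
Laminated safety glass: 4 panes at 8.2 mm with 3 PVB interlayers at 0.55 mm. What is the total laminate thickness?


Total thickness = glass contribution + PVB contribution
  Glass: 4 * 8.2 = 32.8 mm
  PVB: 3 * 0.55 = 1.65 mm
  Total = 32.8 + 1.65 = 34.45 mm

34.45 mm


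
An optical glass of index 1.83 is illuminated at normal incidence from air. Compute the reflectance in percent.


Fresnel reflectance at normal incidence:
  R = ((n - 1)/(n + 1))^2
  (n - 1)/(n + 1) = (1.83 - 1)/(1.83 + 1) = 0.293286
  R = 0.293286^2 = 0.0860167
  R(%) = 0.0860167 * 100 = 8.602%

8.602%


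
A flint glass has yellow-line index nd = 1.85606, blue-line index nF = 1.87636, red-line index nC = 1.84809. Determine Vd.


Abbe number formula: Vd = (nd - 1) / (nF - nC)
  nd - 1 = 1.85606 - 1 = 0.85606
  nF - nC = 1.87636 - 1.84809 = 0.02827
  Vd = 0.85606 / 0.02827 = 30.28

30.28


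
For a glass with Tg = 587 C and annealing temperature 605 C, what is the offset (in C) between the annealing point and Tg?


Offset = T_anneal - Tg:
  offset = 605 - 587 = 18 C

18 C


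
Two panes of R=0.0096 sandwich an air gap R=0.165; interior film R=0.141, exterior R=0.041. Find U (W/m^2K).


Total thermal resistance (series):
  R_total = R_in + R_glass + R_air + R_glass + R_out
  R_total = 0.141 + 0.0096 + 0.165 + 0.0096 + 0.041 = 0.3662 m^2K/W
U-value = 1 / R_total = 1 / 0.3662 = 2.731 W/m^2K

2.731 W/m^2K


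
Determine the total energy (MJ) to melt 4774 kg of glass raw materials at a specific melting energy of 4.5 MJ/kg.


Total energy = mass * specific energy
  E = 4774 * 4.5 = 21483 MJ

21483 MJ


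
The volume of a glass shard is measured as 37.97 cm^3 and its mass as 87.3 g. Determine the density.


Use the definition of density:
  rho = mass / volume
  rho = 87.3 / 37.97 = 2.299 g/cm^3

2.299 g/cm^3


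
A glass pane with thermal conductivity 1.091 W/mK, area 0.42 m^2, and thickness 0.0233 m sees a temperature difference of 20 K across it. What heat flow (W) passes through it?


Fourier's law: Q = k * A * dT / t
  Q = 1.091 * 0.42 * 20 / 0.0233
  Q = 9.1644 / 0.0233 = 393.3 W

393.3 W


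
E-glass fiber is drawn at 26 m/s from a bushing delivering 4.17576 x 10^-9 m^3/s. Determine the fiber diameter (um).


Cross-sectional area from continuity:
  A = Q / v = 4.17576 x 10^-9 / 26 = 1.606062 x 10^-10 m^2
Diameter from circular cross-section:
  d = sqrt(4A / pi) * 10^6 (m -> um)
  d = sqrt(4 * 1.606062 x 10^-10 / pi) * 10^6 = 14.3 um

14.3 um


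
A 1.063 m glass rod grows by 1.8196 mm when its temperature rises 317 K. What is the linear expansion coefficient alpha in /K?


Rearrange dL = alpha * L0 * dT for alpha:
  alpha = dL / (L0 * dT)
  alpha = (1.8196 / 1000) / (1.063 * 317) = 0.0000054 /K = 5.4 x 10^-6 /K

5.4 x 10^-6 /K


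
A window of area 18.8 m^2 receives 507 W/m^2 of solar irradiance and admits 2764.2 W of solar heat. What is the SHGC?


Rearrange Q = Area * SHGC * Irradiance:
  SHGC = Q / (Area * Irradiance)
  SHGC = 2764.2 / (18.8 * 507) = 0.29

0.29


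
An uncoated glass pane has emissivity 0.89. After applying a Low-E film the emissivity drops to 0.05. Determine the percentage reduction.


Percentage reduction = (1 - coated/uncoated) * 100
  Ratio = 0.05 / 0.89 = 0.0562
  Reduction = (1 - 0.0562) * 100 = 94.4%

94.4%


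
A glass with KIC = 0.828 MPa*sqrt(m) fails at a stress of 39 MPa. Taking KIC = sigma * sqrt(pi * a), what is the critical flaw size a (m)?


Rearrange KIC = sigma * sqrt(pi * a):
  sqrt(pi * a) = KIC / sigma
  sqrt(pi * a) = 0.828 / 39 = 0.021231
  a = (KIC / sigma)^2 / pi
  a = 0.021231^2 / pi = 0.0001435 m

0.0001435 m


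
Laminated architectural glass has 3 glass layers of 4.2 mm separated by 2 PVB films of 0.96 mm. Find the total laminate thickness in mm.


Total thickness = glass contribution + PVB contribution
  Glass: 3 * 4.2 = 12.6 mm
  PVB: 2 * 0.96 = 1.92 mm
  Total = 12.6 + 1.92 = 14.52 mm

14.52 mm


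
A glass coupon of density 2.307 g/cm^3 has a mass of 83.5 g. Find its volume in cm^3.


Rearrange rho = m / V:
  V = m / rho
  V = 83.5 / 2.307 = 36.194 cm^3

36.194 cm^3


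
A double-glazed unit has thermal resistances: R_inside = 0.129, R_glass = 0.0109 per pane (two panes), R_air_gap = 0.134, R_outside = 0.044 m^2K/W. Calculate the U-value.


Total thermal resistance (series):
  R_total = R_in + R_glass + R_air + R_glass + R_out
  R_total = 0.129 + 0.0109 + 0.134 + 0.0109 + 0.044 = 0.3288 m^2K/W
U-value = 1 / R_total = 1 / 0.3288 = 3.041 W/m^2K

3.041 W/m^2K


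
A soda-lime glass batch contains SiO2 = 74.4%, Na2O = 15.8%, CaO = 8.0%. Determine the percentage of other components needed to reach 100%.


Sum the three major oxides:
  SiO2 + Na2O + CaO = 74.4 + 15.8 + 8.0 = 98.2%
Subtract from 100%:
  Others = 100 - 98.2 = 1.8%

1.8%


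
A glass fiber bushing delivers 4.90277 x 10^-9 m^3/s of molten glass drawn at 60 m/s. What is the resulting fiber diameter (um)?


Cross-sectional area from continuity:
  A = Q / v = 4.90277 x 10^-9 / 60 = 8.171283 x 10^-11 m^2
Diameter from circular cross-section:
  d = sqrt(4A / pi) * 10^6 (m -> um)
  d = sqrt(4 * 8.171283 x 10^-11 / pi) * 10^6 = 10.2 um

10.2 um


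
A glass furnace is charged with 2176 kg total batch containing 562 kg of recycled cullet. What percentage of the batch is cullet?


Cullet ratio = (cullet mass / total batch mass) * 100
  Ratio = 562 / 2176 * 100 = 25.83%

25.83%


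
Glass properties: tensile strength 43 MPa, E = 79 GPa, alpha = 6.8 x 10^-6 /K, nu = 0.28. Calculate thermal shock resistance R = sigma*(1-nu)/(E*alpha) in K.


Thermal shock resistance: R = sigma * (1 - nu) / (E * alpha)
  Numerator = 43 * (1 - 0.28) = 30.96
  Denominator = 79 * 1000 * (6.8 x 10^-6) = 0.5372
  R = 30.96 / 0.5372 = 57.6 K

57.6 K


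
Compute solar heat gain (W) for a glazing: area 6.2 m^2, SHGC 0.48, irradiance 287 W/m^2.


Solar heat gain: Q = Area * SHGC * Irradiance
  Q = 6.2 * 0.48 * 287 = 854.1 W

854.1 W


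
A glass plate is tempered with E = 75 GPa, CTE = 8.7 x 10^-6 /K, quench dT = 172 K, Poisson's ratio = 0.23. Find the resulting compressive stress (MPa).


Tempering stress: sigma = E * alpha * dT / (1 - nu)
  E (MPa) = 75 * 1000 = 75000
  Numerator = 75000 * (8.7 x 10^-6) * 172 = 112.23
  Denominator = 1 - 0.23 = 0.77
  sigma = 112.23 / 0.77 = 145.8 MPa

145.8 MPa


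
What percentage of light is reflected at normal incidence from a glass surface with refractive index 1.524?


Fresnel reflectance at normal incidence:
  R = ((n - 1)/(n + 1))^2
  (n - 1)/(n + 1) = (1.524 - 1)/(1.524 + 1) = 0.207607
  R = 0.207607^2 = 0.0431007
  R(%) = 0.0431007 * 100 = 4.31%

4.31%


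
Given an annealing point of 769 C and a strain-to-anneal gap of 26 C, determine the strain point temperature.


Strain point = annealing point - difference:
  T_strain = 769 - 26 = 743 C

743 C


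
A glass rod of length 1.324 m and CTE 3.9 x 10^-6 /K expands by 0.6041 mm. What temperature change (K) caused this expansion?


Rearrange dL = alpha * L0 * dT for dT:
  dT = dL / (alpha * L0)
  dL (m) = 0.6041 / 1000 = 0.0006041
  dT = 0.0006041 / ((3.9 x 10^-6) * 1.324) = 117.0 K

117.0 K


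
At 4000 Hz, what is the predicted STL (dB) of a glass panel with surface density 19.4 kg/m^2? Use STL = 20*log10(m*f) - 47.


Mass law: STL = 20 * log10(m * f) - 47
  m * f = 19.4 * 4000 = 77600
  log10(77600) = 4.88986
  STL = 20 * 4.88986 - 47 = 97.7972 - 47 = 50.8 dB

50.8 dB


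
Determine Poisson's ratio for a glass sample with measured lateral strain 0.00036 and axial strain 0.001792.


Poisson's ratio: nu = lateral strain / axial strain
  nu = 0.00036 / 0.001792 = 0.2009

0.2009


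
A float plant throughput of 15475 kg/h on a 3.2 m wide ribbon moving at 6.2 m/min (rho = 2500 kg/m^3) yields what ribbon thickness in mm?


Ribbon cross-section from mass balance:
  Volume rate = throughput / density = 15475 / 2500 = 6.19 m^3/h
  thickness = volume rate / (speed * 60 * width), i.e.
  thickness = throughput / (60 * speed * width * density) * 1000
  thickness = 15475 / (60 * 6.2 * 3.2 * 2500) * 1000 = 5.2 mm

5.2 mm


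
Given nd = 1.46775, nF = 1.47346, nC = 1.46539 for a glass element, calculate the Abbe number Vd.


Abbe number formula: Vd = (nd - 1) / (nF - nC)
  nd - 1 = 1.46775 - 1 = 0.46775
  nF - nC = 1.47346 - 1.46539 = 0.00807
  Vd = 0.46775 / 0.00807 = 57.96

57.96


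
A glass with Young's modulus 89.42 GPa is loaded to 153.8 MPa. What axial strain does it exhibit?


Rearrange E = sigma / epsilon:
  epsilon = sigma / E
  E (MPa) = 89.42 * 1000 = 89420
  epsilon = 153.8 / 89420 = 0.00172

0.00172


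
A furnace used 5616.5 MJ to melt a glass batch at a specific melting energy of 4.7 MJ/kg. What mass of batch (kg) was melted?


Rearrange E = m * s for m:
  m = E / s
  m = 5616.5 / 4.7 = 1195.0 kg

1195.0 kg


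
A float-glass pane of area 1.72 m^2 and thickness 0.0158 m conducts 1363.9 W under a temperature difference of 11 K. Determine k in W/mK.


Fourier's law rearranged: k = Q * t / (A * dT)
  Numerator = 1363.9 * 0.0158 = 21.54962
  Denominator = 1.72 * 11 = 18.92
  k = 21.54962 / 18.92 = 1.139 W/mK

1.139 W/mK


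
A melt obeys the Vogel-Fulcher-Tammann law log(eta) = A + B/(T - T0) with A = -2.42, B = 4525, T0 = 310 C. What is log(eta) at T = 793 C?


VFT equation: log(eta) = A + B / (T - T0)
  T - T0 = 793 - 310 = 483
  B / (T - T0) = 4525 / 483 = 9.369
  log(eta) = -2.42 + 9.369 = 6.949

6.949


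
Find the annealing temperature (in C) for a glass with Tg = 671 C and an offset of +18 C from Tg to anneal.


The annealing temperature is Tg plus the offset:
  T_anneal = 671 + 18 = 689 C

689 C


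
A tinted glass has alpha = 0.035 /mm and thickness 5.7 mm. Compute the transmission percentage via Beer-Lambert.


Beer-Lambert law: T = exp(-alpha * thickness)
  exponent = -0.035 * 5.7 = -0.1995
  T = exp(-0.1995) = 0.8191
  Percentage = 0.8191 * 100 = 81.91%

81.91%


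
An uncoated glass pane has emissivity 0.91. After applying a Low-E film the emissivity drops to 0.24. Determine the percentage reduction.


Percentage reduction = (1 - coated/uncoated) * 100
  Ratio = 0.24 / 0.91 = 0.2637
  Reduction = (1 - 0.2637) * 100 = 73.6%

73.6%


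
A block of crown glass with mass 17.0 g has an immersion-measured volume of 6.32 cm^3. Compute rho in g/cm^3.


Use the definition of density:
  rho = mass / volume
  rho = 17.0 / 6.32 = 2.69 g/cm^3

2.69 g/cm^3


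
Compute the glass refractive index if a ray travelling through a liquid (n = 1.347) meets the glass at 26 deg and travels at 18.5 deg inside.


Apply Snell's law: n1 * sin(theta1) = n2 * sin(theta2)
  n2 = n1 * sin(theta1) / sin(theta2)
  sin(26) = 0.438371
  sin(18.5) = 0.317305
  n2 = 1.347 * 0.438371 / 0.317305 = 1.8609

1.8609


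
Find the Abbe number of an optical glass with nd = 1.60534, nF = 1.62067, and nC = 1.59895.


Abbe number formula: Vd = (nd - 1) / (nF - nC)
  nd - 1 = 1.60534 - 1 = 0.60534
  nF - nC = 1.62067 - 1.59895 = 0.02172
  Vd = 0.60534 / 0.02172 = 27.87

27.87


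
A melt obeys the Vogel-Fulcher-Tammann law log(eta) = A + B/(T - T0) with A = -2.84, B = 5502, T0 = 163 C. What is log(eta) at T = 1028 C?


VFT equation: log(eta) = A + B / (T - T0)
  T - T0 = 1028 - 163 = 865
  B / (T - T0) = 5502 / 865 = 6.361
  log(eta) = -2.84 + 6.361 = 3.521

3.521


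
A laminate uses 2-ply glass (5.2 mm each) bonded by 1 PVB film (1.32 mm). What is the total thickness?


Total thickness = glass contribution + PVB contribution
  Glass: 2 * 5.2 = 10.4 mm
  PVB: 1 * 1.32 = 1.32 mm
  Total = 10.4 + 1.32 = 11.72 mm

11.72 mm


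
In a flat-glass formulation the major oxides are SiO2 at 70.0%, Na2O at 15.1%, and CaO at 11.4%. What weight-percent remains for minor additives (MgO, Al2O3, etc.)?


Sum the three major oxides:
  SiO2 + Na2O + CaO = 70.0 + 15.1 + 11.4 = 96.5%
Subtract from 100%:
  Others = 100 - 96.5 = 3.5%

3.5%


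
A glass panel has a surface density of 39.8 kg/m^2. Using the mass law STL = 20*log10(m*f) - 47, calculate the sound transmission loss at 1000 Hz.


Mass law: STL = 20 * log10(m * f) - 47
  m * f = 39.8 * 1000 = 39800
  log10(39800) = 4.59988
  STL = 20 * 4.59988 - 47 = 91.9976 - 47 = 45.0 dB

45.0 dB
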